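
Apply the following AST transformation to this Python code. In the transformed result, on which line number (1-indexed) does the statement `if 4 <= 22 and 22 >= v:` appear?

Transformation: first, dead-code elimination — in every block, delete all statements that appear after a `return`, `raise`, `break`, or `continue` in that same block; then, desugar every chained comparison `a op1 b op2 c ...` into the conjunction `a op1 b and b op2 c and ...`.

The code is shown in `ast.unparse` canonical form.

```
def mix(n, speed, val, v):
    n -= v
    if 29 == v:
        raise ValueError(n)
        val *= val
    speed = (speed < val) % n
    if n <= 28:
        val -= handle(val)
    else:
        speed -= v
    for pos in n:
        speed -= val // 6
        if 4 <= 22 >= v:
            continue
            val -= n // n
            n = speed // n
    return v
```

Transformed code:
def mix(n, speed, val, v):
    n -= v
    if 29 == v:
        raise ValueError(n)
    speed = (speed < val) % n
    if n <= 28:
        val -= handle(val)
    else:
        speed -= v
    for pos in n:
        speed -= val // 6
        if 4 <= 22 and 22 >= v:
            continue
    return v

12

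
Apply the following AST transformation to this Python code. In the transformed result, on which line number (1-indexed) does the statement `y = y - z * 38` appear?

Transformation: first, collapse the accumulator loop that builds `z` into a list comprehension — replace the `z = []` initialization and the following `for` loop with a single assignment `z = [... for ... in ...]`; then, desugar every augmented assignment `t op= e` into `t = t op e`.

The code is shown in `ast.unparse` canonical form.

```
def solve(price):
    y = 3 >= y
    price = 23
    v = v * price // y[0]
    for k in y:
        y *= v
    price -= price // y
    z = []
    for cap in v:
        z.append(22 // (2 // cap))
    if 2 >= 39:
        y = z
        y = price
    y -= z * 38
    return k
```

12

Transformed code:
def solve(price):
    y = 3 >= y
    price = 23
    v = v * price // y[0]
    for k in y:
        y = y * v
    price = price - price // y
    z = [22 // (2 // cap) for cap in v]
    if 2 >= 39:
        y = z
        y = price
    y = y - z * 38
    return k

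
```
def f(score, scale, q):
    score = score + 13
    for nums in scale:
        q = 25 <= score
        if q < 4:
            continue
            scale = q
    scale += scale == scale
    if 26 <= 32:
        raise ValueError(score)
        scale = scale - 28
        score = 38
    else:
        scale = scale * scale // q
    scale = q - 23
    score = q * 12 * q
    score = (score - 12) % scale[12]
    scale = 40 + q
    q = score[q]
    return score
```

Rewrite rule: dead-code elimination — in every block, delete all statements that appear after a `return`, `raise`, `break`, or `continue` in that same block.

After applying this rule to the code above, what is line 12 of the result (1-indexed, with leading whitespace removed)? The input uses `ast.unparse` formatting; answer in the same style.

Transformed code:
def f(score, scale, q):
    score = score + 13
    for nums in scale:
        q = 25 <= score
        if q < 4:
            continue
    scale += scale == scale
    if 26 <= 32:
        raise ValueError(score)
    else:
        scale = scale * scale // q
    scale = q - 23
    score = q * 12 * q
    score = (score - 12) % scale[12]
    scale = 40 + q
    q = score[q]
    return score

scale = q - 23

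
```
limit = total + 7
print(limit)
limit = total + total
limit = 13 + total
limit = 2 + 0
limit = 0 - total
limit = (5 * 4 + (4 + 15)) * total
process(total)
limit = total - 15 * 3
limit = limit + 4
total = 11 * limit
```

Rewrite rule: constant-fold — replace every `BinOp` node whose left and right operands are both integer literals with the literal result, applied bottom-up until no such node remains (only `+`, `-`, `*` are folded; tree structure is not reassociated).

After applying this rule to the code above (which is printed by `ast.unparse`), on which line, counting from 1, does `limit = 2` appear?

Transformed code:
limit = total + 7
print(limit)
limit = total + total
limit = 13 + total
limit = 2
limit = 0 - total
limit = 39 * total
process(total)
limit = total - 45
limit = limit + 4
total = 11 * limit

5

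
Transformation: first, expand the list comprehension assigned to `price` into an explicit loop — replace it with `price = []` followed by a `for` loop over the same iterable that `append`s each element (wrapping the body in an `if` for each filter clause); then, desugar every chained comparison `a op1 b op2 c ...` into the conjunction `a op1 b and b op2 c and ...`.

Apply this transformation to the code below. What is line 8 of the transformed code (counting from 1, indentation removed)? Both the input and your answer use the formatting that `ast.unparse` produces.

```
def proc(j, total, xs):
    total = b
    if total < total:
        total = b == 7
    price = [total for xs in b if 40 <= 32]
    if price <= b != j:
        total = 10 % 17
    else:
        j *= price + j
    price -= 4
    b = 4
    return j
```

price.append(total)

Transformed code:
def proc(j, total, xs):
    total = b
    if total < total:
        total = b == 7
    price = []
    for xs in b:
        if 40 <= 32:
            price.append(total)
    if price <= b and b != j:
        total = 10 % 17
    else:
        j *= price + j
    price -= 4
    b = 4
    return j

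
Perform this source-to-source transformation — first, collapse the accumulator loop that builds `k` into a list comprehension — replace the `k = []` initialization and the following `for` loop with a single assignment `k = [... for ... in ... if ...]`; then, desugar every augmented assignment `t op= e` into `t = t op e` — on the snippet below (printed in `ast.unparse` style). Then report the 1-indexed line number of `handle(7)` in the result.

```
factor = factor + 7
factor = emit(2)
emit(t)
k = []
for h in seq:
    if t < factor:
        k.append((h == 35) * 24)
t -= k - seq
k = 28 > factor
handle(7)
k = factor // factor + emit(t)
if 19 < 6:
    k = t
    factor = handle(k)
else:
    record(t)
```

Transformed code:
factor = factor + 7
factor = emit(2)
emit(t)
k = [(h == 35) * 24 for h in seq if t < factor]
t = t - (k - seq)
k = 28 > factor
handle(7)
k = factor // factor + emit(t)
if 19 < 6:
    k = t
    factor = handle(k)
else:
    record(t)

7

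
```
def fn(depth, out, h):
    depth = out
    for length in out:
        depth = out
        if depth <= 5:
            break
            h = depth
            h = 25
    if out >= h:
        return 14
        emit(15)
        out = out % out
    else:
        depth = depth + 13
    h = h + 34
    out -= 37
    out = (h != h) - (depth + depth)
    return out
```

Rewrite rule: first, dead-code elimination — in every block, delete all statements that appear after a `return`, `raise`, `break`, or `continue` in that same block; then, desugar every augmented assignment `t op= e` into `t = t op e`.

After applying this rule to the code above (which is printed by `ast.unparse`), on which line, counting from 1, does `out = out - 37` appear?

Transformed code:
def fn(depth, out, h):
    depth = out
    for length in out:
        depth = out
        if depth <= 5:
            break
    if out >= h:
        return 14
    else:
        depth = depth + 13
    h = h + 34
    out = out - 37
    out = (h != h) - (depth + depth)
    return out

12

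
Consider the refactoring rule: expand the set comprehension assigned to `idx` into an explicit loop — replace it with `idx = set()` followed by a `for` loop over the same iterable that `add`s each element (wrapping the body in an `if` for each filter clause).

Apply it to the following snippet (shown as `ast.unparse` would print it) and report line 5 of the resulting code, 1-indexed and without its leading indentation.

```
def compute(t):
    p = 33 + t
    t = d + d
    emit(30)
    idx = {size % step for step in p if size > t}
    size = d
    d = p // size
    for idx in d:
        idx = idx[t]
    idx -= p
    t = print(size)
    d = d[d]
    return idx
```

Transformed code:
def compute(t):
    p = 33 + t
    t = d + d
    emit(30)
    idx = set()
    for step in p:
        if size > t:
            idx.add(size % step)
    size = d
    d = p // size
    for idx in d:
        idx = idx[t]
    idx -= p
    t = print(size)
    d = d[d]
    return idx

idx = set()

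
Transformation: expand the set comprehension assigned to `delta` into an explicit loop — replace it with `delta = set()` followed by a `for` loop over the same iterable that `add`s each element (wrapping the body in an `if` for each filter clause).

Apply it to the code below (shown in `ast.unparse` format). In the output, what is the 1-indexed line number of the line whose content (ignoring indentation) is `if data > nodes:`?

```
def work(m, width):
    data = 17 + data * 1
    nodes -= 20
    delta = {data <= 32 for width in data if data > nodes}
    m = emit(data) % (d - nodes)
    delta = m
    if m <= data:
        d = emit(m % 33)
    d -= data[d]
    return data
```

6

Transformed code:
def work(m, width):
    data = 17 + data * 1
    nodes -= 20
    delta = set()
    for width in data:
        if data > nodes:
            delta.add(data <= 32)
    m = emit(data) % (d - nodes)
    delta = m
    if m <= data:
        d = emit(m % 33)
    d -= data[d]
    return data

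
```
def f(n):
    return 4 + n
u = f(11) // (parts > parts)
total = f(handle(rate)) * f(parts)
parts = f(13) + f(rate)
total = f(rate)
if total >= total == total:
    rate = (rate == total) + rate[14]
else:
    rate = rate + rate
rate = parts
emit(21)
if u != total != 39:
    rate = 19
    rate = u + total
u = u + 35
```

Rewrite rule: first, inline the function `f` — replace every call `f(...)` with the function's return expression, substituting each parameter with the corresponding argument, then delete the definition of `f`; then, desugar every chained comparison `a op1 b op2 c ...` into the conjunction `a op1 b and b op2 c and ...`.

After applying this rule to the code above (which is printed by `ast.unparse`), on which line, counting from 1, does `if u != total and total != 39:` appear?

Transformed code:
u = (4 + 11) // (parts > parts)
total = (4 + handle(rate)) * (4 + parts)
parts = 4 + 13 + (4 + rate)
total = 4 + rate
if total >= total and total == total:
    rate = (rate == total) + rate[14]
else:
    rate = rate + rate
rate = parts
emit(21)
if u != total and total != 39:
    rate = 19
    rate = u + total
u = u + 35

11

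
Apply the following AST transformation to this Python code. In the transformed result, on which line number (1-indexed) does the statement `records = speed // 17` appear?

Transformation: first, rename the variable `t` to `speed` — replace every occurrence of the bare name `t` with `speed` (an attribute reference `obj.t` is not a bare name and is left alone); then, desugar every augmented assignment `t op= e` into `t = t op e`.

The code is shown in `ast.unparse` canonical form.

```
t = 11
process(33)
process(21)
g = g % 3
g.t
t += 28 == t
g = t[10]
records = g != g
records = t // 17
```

Transformed code:
speed = 11
process(33)
process(21)
g = g % 3
g.t
speed = speed + (28 == speed)
g = speed[10]
records = g != g
records = speed // 17

9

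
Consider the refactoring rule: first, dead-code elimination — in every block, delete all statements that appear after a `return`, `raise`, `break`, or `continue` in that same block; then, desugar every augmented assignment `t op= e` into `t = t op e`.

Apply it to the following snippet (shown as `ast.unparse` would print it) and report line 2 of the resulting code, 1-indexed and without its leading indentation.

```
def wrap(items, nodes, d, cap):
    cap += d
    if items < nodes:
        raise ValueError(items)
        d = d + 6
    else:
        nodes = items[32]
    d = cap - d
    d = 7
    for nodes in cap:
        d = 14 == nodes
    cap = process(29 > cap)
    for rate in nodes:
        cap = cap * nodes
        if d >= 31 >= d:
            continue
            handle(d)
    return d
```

cap = cap + d

Transformed code:
def wrap(items, nodes, d, cap):
    cap = cap + d
    if items < nodes:
        raise ValueError(items)
    else:
        nodes = items[32]
    d = cap - d
    d = 7
    for nodes in cap:
        d = 14 == nodes
    cap = process(29 > cap)
    for rate in nodes:
        cap = cap * nodes
        if d >= 31 >= d:
            continue
    return d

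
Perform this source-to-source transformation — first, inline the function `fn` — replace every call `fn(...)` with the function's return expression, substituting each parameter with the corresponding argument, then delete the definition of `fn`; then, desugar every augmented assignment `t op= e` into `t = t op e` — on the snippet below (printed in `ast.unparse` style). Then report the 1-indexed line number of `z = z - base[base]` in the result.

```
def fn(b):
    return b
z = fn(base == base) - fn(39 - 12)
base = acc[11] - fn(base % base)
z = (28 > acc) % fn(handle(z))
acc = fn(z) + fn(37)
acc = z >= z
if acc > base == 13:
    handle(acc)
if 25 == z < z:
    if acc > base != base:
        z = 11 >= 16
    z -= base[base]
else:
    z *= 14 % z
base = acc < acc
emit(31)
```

11

Transformed code:
z = (base == base) - (39 - 12)
base = acc[11] - base % base
z = (28 > acc) % handle(z)
acc = z + 37
acc = z >= z
if acc > base == 13:
    handle(acc)
if 25 == z < z:
    if acc > base != base:
        z = 11 >= 16
    z = z - base[base]
else:
    z = z * (14 % z)
base = acc < acc
emit(31)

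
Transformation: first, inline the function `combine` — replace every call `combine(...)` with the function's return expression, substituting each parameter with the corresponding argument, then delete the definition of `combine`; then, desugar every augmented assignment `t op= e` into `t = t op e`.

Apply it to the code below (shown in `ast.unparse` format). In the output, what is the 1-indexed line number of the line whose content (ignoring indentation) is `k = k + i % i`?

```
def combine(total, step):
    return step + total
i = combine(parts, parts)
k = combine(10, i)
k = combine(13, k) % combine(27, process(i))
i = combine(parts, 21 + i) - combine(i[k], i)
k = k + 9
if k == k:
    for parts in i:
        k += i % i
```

8

Transformed code:
i = parts + parts
k = i + 10
k = (k + 13) % (process(i) + 27)
i = 21 + i + parts - (i + i[k])
k = k + 9
if k == k:
    for parts in i:
        k = k + i % i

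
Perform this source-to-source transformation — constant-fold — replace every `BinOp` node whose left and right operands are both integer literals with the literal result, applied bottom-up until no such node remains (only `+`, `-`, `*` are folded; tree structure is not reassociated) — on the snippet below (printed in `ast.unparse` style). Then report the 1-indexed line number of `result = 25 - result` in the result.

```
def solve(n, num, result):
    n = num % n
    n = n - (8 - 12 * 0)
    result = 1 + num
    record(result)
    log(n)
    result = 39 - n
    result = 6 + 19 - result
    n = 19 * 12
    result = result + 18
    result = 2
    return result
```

8

Transformed code:
def solve(n, num, result):
    n = num % n
    n = n - 8
    result = 1 + num
    record(result)
    log(n)
    result = 39 - n
    result = 25 - result
    n = 228
    result = result + 18
    result = 2
    return result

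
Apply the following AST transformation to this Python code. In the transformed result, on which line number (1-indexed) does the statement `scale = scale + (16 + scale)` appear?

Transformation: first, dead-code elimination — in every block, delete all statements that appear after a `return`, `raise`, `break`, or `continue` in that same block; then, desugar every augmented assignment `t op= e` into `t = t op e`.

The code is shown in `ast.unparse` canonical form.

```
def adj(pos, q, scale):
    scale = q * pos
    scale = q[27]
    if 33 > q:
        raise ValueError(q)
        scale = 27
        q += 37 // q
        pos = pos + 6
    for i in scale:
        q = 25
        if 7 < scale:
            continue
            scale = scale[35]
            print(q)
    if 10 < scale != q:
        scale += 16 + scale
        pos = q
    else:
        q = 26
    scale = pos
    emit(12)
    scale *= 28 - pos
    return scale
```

11

Transformed code:
def adj(pos, q, scale):
    scale = q * pos
    scale = q[27]
    if 33 > q:
        raise ValueError(q)
    for i in scale:
        q = 25
        if 7 < scale:
            continue
    if 10 < scale != q:
        scale = scale + (16 + scale)
        pos = q
    else:
        q = 26
    scale = pos
    emit(12)
    scale = scale * (28 - pos)
    return scale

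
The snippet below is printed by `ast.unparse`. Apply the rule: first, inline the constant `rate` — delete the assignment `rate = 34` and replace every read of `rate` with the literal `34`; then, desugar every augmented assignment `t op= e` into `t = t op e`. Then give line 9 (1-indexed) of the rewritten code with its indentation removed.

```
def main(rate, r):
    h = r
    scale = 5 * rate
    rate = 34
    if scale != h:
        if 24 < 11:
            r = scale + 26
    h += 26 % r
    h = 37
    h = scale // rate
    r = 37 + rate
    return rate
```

Transformed code:
def main(rate, r):
    h = r
    scale = 5 * 34
    if scale != h:
        if 24 < 11:
            r = scale + 26
    h = h + 26 % r
    h = 37
    h = scale // 34
    r = 37 + 34
    return 34

h = scale // 34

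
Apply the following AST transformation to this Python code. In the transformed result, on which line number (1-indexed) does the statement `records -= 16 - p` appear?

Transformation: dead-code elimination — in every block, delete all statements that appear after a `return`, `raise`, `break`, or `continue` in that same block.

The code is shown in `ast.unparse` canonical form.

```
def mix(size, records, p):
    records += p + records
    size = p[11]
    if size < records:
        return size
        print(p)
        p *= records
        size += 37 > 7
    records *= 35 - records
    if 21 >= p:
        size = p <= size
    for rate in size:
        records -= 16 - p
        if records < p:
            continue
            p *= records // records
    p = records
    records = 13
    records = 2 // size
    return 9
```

10

Transformed code:
def mix(size, records, p):
    records += p + records
    size = p[11]
    if size < records:
        return size
    records *= 35 - records
    if 21 >= p:
        size = p <= size
    for rate in size:
        records -= 16 - p
        if records < p:
            continue
    p = records
    records = 13
    records = 2 // size
    return 9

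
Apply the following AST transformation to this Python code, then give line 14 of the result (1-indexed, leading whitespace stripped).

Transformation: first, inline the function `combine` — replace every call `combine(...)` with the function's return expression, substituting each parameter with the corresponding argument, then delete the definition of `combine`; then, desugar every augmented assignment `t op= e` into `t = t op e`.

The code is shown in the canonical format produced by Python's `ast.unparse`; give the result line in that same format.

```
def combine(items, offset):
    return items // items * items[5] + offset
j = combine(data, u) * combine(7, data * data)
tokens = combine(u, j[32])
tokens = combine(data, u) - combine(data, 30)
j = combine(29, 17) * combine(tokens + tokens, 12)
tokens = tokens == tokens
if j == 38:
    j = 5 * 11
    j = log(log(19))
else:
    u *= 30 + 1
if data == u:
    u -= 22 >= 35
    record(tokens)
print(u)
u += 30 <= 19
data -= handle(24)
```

print(u)

Transformed code:
j = (data // data * data[5] + u) * (7 // 7 * 7[5] + data * data)
tokens = u // u * u[5] + j[32]
tokens = data // data * data[5] + u - (data // data * data[5] + 30)
j = (29 // 29 * 29[5] + 17) * ((tokens + tokens) // (tokens + tokens) * (tokens + tokens)[5] + 12)
tokens = tokens == tokens
if j == 38:
    j = 5 * 11
    j = log(log(19))
else:
    u = u * (30 + 1)
if data == u:
    u = u - (22 >= 35)
    record(tokens)
print(u)
u = u + (30 <= 19)
data = data - handle(24)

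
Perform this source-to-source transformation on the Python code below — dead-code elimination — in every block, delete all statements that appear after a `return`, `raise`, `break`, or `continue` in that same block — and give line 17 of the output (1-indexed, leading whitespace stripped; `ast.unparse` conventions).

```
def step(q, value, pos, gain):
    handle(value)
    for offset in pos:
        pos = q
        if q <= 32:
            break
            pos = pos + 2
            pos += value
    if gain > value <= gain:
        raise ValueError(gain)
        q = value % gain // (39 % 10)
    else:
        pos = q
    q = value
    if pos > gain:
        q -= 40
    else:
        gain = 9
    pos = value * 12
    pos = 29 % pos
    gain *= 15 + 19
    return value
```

Transformed code:
def step(q, value, pos, gain):
    handle(value)
    for offset in pos:
        pos = q
        if q <= 32:
            break
    if gain > value <= gain:
        raise ValueError(gain)
    else:
        pos = q
    q = value
    if pos > gain:
        q -= 40
    else:
        gain = 9
    pos = value * 12
    pos = 29 % pos
    gain *= 15 + 19
    return value

pos = 29 % pos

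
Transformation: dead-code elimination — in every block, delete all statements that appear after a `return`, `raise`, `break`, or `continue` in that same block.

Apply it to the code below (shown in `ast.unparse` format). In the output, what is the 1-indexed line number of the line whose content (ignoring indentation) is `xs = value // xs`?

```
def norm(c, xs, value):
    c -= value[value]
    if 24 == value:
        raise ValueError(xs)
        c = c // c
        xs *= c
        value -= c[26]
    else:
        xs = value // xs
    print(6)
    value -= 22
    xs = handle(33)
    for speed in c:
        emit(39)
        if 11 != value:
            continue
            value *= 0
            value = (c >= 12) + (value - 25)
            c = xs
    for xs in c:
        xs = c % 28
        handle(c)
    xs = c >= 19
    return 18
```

Transformed code:
def norm(c, xs, value):
    c -= value[value]
    if 24 == value:
        raise ValueError(xs)
    else:
        xs = value // xs
    print(6)
    value -= 22
    xs = handle(33)
    for speed in c:
        emit(39)
        if 11 != value:
            continue
    for xs in c:
        xs = c % 28
        handle(c)
    xs = c >= 19
    return 18

6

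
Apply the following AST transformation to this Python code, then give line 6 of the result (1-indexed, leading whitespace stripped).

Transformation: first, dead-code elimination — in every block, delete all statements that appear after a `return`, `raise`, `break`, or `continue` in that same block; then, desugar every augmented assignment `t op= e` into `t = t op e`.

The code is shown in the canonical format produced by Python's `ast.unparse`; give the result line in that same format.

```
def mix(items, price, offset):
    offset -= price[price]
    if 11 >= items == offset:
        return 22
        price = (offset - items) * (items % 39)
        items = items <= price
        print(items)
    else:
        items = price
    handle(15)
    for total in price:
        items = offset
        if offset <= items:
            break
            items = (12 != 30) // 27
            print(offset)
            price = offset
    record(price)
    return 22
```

Transformed code:
def mix(items, price, offset):
    offset = offset - price[price]
    if 11 >= items == offset:
        return 22
    else:
        items = price
    handle(15)
    for total in price:
        items = offset
        if offset <= items:
            break
    record(price)
    return 22

items = price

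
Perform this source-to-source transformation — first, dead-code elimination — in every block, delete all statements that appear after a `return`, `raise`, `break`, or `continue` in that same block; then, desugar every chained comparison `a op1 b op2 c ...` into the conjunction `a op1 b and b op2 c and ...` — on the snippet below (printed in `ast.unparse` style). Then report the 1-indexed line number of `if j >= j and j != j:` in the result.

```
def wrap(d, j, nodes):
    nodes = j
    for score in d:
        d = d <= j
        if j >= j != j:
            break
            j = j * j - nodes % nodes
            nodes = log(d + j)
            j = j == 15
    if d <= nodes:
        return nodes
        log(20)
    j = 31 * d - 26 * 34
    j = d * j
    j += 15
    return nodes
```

Transformed code:
def wrap(d, j, nodes):
    nodes = j
    for score in d:
        d = d <= j
        if j >= j and j != j:
            break
    if d <= nodes:
        return nodes
    j = 31 * d - 26 * 34
    j = d * j
    j += 15
    return nodes

5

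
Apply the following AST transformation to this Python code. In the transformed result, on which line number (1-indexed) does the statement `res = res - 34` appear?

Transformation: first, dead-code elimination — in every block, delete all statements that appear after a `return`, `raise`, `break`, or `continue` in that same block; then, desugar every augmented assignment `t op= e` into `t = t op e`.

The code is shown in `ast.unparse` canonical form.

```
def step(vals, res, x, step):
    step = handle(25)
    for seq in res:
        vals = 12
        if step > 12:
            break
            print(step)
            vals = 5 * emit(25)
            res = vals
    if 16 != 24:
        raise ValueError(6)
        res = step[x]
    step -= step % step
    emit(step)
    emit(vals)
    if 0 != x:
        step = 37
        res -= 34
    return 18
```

Transformed code:
def step(vals, res, x, step):
    step = handle(25)
    for seq in res:
        vals = 12
        if step > 12:
            break
    if 16 != 24:
        raise ValueError(6)
    step = step - step % step
    emit(step)
    emit(vals)
    if 0 != x:
        step = 37
        res = res - 34
    return 18

14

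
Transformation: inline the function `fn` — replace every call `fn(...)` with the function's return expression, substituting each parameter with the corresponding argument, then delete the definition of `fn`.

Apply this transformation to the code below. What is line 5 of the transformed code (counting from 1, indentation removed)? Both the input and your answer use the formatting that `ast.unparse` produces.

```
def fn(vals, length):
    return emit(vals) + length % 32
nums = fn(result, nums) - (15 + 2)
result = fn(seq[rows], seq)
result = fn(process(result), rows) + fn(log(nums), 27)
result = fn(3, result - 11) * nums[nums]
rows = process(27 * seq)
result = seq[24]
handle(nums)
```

Transformed code:
nums = emit(result) + nums % 32 - (15 + 2)
result = emit(seq[rows]) + seq % 32
result = emit(process(result)) + rows % 32 + (emit(log(nums)) + 27 % 32)
result = (emit(3) + (result - 11) % 32) * nums[nums]
rows = process(27 * seq)
result = seq[24]
handle(nums)

rows = process(27 * seq)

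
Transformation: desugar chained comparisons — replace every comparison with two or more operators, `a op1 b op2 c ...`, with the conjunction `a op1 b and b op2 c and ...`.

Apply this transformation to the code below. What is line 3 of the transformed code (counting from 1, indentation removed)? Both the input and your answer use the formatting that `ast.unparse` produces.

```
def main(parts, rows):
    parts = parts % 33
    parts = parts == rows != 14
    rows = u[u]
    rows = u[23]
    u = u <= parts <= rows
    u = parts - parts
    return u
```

parts = parts == rows and rows != 14

Transformed code:
def main(parts, rows):
    parts = parts % 33
    parts = parts == rows and rows != 14
    rows = u[u]
    rows = u[23]
    u = u <= parts and parts <= rows
    u = parts - parts
    return u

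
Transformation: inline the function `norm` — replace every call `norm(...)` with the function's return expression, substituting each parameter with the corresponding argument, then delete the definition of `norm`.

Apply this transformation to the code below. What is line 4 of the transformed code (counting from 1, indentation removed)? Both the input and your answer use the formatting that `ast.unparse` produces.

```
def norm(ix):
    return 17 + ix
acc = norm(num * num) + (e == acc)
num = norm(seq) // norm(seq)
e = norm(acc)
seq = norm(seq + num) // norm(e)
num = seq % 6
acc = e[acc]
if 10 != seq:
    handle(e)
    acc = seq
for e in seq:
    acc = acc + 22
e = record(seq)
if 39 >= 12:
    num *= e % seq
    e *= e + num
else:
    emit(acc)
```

seq = (17 + (seq + num)) // (17 + e)

Transformed code:
acc = 17 + num * num + (e == acc)
num = (17 + seq) // (17 + seq)
e = 17 + acc
seq = (17 + (seq + num)) // (17 + e)
num = seq % 6
acc = e[acc]
if 10 != seq:
    handle(e)
    acc = seq
for e in seq:
    acc = acc + 22
e = record(seq)
if 39 >= 12:
    num *= e % seq
    e *= e + num
else:
    emit(acc)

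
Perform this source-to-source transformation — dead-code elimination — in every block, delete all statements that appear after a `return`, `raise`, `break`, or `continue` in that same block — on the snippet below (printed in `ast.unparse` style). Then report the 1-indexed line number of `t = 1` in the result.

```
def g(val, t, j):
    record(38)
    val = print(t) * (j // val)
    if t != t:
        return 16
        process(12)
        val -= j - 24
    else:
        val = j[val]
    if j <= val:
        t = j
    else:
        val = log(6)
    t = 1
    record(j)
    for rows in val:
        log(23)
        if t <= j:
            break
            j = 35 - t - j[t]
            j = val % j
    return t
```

12

Transformed code:
def g(val, t, j):
    record(38)
    val = print(t) * (j // val)
    if t != t:
        return 16
    else:
        val = j[val]
    if j <= val:
        t = j
    else:
        val = log(6)
    t = 1
    record(j)
    for rows in val:
        log(23)
        if t <= j:
            break
    return t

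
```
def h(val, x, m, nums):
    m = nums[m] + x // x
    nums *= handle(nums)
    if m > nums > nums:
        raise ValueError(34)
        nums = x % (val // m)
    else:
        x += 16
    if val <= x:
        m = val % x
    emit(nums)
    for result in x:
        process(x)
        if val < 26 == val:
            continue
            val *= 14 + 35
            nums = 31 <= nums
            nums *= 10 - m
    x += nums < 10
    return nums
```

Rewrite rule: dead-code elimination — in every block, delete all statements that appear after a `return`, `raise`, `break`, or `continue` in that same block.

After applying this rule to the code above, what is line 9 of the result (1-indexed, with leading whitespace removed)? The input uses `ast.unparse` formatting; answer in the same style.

Transformed code:
def h(val, x, m, nums):
    m = nums[m] + x // x
    nums *= handle(nums)
    if m > nums > nums:
        raise ValueError(34)
    else:
        x += 16
    if val <= x:
        m = val % x
    emit(nums)
    for result in x:
        process(x)
        if val < 26 == val:
            continue
    x += nums < 10
    return nums

m = val % x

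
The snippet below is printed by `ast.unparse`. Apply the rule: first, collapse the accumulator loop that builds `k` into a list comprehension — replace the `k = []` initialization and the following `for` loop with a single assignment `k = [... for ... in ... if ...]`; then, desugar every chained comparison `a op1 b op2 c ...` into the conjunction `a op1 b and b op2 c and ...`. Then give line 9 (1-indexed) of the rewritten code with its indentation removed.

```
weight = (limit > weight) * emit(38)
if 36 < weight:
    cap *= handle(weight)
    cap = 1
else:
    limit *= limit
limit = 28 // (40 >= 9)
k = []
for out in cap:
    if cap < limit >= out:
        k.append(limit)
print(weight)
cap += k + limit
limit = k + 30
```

print(weight)

Transformed code:
weight = (limit > weight) * emit(38)
if 36 < weight:
    cap *= handle(weight)
    cap = 1
else:
    limit *= limit
limit = 28 // (40 >= 9)
k = [limit for out in cap if cap < limit and limit >= out]
print(weight)
cap += k + limit
limit = k + 30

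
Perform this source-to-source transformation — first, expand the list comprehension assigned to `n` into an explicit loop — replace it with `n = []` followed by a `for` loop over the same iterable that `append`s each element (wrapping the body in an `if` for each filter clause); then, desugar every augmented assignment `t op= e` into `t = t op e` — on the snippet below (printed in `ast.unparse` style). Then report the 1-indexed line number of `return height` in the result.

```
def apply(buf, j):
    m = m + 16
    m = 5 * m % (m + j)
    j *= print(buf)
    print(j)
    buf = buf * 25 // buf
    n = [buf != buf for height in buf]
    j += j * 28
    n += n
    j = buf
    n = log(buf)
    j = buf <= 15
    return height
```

15

Transformed code:
def apply(buf, j):
    m = m + 16
    m = 5 * m % (m + j)
    j = j * print(buf)
    print(j)
    buf = buf * 25 // buf
    n = []
    for height in buf:
        n.append(buf != buf)
    j = j + j * 28
    n = n + n
    j = buf
    n = log(buf)
    j = buf <= 15
    return height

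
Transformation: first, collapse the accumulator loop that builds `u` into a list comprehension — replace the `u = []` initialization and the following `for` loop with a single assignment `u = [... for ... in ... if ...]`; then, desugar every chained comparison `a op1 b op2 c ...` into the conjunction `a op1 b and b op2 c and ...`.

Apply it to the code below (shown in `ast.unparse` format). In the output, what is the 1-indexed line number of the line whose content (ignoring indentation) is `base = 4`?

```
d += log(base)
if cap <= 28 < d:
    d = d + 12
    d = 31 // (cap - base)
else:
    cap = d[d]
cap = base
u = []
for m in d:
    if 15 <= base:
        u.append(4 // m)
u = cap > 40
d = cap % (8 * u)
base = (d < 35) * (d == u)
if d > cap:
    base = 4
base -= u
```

Transformed code:
d += log(base)
if cap <= 28 and 28 < d:
    d = d + 12
    d = 31 // (cap - base)
else:
    cap = d[d]
cap = base
u = [4 // m for m in d if 15 <= base]
u = cap > 40
d = cap % (8 * u)
base = (d < 35) * (d == u)
if d > cap:
    base = 4
base -= u

13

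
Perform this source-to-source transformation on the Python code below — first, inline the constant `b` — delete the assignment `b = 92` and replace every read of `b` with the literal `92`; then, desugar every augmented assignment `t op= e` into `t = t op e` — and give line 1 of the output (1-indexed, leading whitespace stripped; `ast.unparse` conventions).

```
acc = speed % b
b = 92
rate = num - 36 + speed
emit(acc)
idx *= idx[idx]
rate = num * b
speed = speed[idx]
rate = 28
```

Transformed code:
acc = speed % 92
rate = num - 36 + speed
emit(acc)
idx = idx * idx[idx]
rate = num * 92
speed = speed[idx]
rate = 28

acc = speed % 92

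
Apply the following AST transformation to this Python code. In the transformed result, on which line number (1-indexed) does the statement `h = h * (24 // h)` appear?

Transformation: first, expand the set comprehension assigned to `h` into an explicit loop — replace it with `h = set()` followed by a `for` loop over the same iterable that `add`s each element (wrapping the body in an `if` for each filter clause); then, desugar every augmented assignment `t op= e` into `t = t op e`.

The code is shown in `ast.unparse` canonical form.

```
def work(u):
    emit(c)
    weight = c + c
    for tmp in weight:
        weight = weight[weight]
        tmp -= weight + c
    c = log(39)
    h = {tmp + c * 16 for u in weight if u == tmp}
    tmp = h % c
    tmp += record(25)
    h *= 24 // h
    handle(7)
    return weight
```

Transformed code:
def work(u):
    emit(c)
    weight = c + c
    for tmp in weight:
        weight = weight[weight]
        tmp = tmp - (weight + c)
    c = log(39)
    h = set()
    for u in weight:
        if u == tmp:
            h.add(tmp + c * 16)
    tmp = h % c
    tmp = tmp + record(25)
    h = h * (24 // h)
    handle(7)
    return weight

14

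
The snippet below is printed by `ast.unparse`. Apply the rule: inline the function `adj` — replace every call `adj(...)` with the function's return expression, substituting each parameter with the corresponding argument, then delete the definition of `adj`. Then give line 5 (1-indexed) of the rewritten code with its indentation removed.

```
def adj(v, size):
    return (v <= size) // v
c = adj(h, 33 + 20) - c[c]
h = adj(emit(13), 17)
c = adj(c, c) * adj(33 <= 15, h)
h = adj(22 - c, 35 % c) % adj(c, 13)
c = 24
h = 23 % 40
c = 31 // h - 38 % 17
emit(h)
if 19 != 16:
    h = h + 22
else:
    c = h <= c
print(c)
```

Transformed code:
c = (h <= 33 + 20) // h - c[c]
h = (emit(13) <= 17) // emit(13)
c = (c <= c) // c * (((33 <= 15) <= h) // (33 <= 15))
h = (22 - c <= 35 % c) // (22 - c) % ((c <= 13) // c)
c = 24
h = 23 % 40
c = 31 // h - 38 % 17
emit(h)
if 19 != 16:
    h = h + 22
else:
    c = h <= c
print(c)

c = 24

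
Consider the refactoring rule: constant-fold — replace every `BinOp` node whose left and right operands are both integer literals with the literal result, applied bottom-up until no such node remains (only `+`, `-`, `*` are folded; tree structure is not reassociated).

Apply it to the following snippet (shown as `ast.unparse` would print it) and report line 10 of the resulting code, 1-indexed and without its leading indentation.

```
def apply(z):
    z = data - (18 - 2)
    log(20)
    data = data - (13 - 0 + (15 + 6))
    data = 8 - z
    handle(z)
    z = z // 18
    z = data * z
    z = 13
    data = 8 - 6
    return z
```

data = 2

Transformed code:
def apply(z):
    z = data - 16
    log(20)
    data = data - 34
    data = 8 - z
    handle(z)
    z = z // 18
    z = data * z
    z = 13
    data = 2
    return z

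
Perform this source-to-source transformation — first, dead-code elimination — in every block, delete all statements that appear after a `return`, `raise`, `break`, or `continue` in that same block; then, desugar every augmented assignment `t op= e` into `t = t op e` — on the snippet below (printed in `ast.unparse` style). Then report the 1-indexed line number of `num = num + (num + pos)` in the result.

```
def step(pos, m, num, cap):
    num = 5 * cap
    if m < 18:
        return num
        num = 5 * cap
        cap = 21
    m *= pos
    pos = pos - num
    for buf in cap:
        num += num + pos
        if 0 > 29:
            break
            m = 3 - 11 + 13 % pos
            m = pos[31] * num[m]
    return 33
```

Transformed code:
def step(pos, m, num, cap):
    num = 5 * cap
    if m < 18:
        return num
    m = m * pos
    pos = pos - num
    for buf in cap:
        num = num + (num + pos)
        if 0 > 29:
            break
    return 33

8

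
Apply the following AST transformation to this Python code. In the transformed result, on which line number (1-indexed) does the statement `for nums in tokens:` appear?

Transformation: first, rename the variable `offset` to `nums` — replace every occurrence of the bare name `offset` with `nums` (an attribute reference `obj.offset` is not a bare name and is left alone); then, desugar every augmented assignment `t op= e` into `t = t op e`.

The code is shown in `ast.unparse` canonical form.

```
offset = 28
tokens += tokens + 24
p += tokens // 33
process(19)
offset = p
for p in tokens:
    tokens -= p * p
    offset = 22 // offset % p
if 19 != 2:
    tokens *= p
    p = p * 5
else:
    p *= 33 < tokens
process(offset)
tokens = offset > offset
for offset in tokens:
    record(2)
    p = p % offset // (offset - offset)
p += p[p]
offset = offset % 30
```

16

Transformed code:
nums = 28
tokens = tokens + (tokens + 24)
p = p + tokens // 33
process(19)
nums = p
for p in tokens:
    tokens = tokens - p * p
    nums = 22 // nums % p
if 19 != 2:
    tokens = tokens * p
    p = p * 5
else:
    p = p * (33 < tokens)
process(nums)
tokens = nums > nums
for nums in tokens:
    record(2)
    p = p % nums // (nums - nums)
p = p + p[p]
nums = nums % 30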